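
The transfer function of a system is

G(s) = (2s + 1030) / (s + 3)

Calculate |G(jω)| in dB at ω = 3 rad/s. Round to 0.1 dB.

47.7 dB

Substitute s = j3:
Numerator: 2(j3) + 1030 = 1030 + j6
Denominator: (j3) + 3 = 3 + j3
|N| = √(1030² + 6²) ≈ 1030, ∠N ≈ 0.33°
|D| = √(3² + 3²) ≈ 4.2426, ∠D ≈ 45.00°
|G| = 1030 / 4.2426 ≈ 242.78
Gain = 20 log₁₀(242.78) ≈ 47.70 dB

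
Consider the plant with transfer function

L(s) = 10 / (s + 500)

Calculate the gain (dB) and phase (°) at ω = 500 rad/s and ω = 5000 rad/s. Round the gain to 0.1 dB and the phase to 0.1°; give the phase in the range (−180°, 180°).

Substitute s = j500:
Numerator: 10 = 10 + j0
Denominator: (j500) + 500 = 500 + j500
|N| = √(10² + 0²) ≈ 10, ∠N ≈ 0.00°
|D| = √(500² + 500²) ≈ 707.11, ∠D ≈ 45.00°
|L| = 10 / 707.11 ≈ 0.014142
Gain = 20 log₁₀(0.014142) ≈ -36.99 dB
∠L = 0.00° − 45.00° = -45.00°

Substitute s = j5000:
Numerator: 10 = 10 + j0
Denominator: (j5000) + 500 = 500 + j5000
|N| = √(10² + 0²) ≈ 10, ∠N ≈ 0.00°
|D| = √(500² + 5000²) ≈ 5024.9, ∠D ≈ 84.29°
|L| = 10 / 5024.9 ≈ 0.0019901
Gain = 20 log₁₀(0.0019901) ≈ -54.02 dB
∠L = 0.00° − 84.29° = -84.29°

ω = 500: -37.0 dB, -45.0°; ω = 5000: -54.0 dB, -84.3°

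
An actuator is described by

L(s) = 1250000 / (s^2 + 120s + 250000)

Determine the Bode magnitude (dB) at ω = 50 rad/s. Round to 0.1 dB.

At s = jω = j50:
quadratic: (j50)² + 120·j50 + 250000 = 247500 + j6000 → |·| ≈ 2.4757e+05, ∠ ≈ 1.39°
|L| = 1250000 / 2.4757e+05 ≈ 5.0491
Gain = 20 log₁₀(5.0491) ≈ 14.06 dB

14.1 dB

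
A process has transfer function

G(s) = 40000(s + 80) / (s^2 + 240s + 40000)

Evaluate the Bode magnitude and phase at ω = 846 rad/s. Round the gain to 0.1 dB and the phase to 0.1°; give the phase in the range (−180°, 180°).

33.7 dB, -78.7°

At s = jω = j846:
zero (s+80): 80 + j846 → |·| = √(80²+846²) = √722116 ≈ 849.77, ∠ = arctan(846/80) ≈ 84.60°
quadratic: (j846)² + 240·j846 + 40000 = -675716 + j203040 → |·| ≈ 7.0556e+05, ∠ ≈ 163.28°
|G| = 40000 · 849.77 / 7.0556e+05 ≈ 48.176
Gain = 20 log₁₀(48.176) ≈ 33.66 dB
∠G = 84.60° − 163.28° = -78.68°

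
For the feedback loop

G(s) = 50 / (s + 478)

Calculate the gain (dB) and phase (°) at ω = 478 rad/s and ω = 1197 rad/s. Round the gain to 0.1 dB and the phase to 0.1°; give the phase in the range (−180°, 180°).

Substitute s = j478:
Numerator: 50 = 50 + j0
Denominator: (j478) + 478 = 478 + j478
|N| = √(50² + 0²) ≈ 50, ∠N ≈ 0.00°
|D| = √(478² + 478²) ≈ 675.99, ∠D ≈ 45.00°
|G| = 50 / 675.99 ≈ 0.073966
Gain = 20 log₁₀(0.073966) ≈ -22.62 dB
∠G = 0.00° − 45.00° = -45.00°

Substitute s = j1197:
Numerator: 50 = 50 + j0
Denominator: (j1197) + 478 = 478 + j1197
|N| = √(50² + 0²) ≈ 50, ∠N ≈ 0.00°
|D| = √(478² + 1197²) ≈ 1288.9, ∠D ≈ 68.23°
|G| = 50 / 1288.9 ≈ 0.038793
Gain = 20 log₁₀(0.038793) ≈ -28.22 dB
∠G = 0.00° − 68.23° = -68.23°

ω = 478: -22.6 dB, -45.0°; ω = 1197: -28.2 dB, -68.2°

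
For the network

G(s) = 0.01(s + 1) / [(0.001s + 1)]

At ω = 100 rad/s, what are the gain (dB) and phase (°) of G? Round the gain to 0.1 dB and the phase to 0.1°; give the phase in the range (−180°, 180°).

At ω = 100 rad/s:
zero (1 + j100·1) = 1 + j100 → |·| ≈ 100, ∠ ≈ 89.43°
pole (1 + j100·0.001) = 1 + j0.1 → |·| ≈ 1.005, ∠ ≈ 5.71°
|G| = 0.01 · 100 / (1.005) ≈ 0.99502
Gain = 20 log₁₀(0.99502) ≈ -0.04 dB
∠G = (89.43°) − (5.71°) = 83.72°

-0.0 dB, 83.7°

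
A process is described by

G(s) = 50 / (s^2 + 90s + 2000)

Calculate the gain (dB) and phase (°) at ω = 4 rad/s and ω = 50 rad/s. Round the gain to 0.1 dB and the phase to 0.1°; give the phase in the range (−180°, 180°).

Substitute s = j4:
Numerator: 50 = 50 + j0
Denominator: (j4)^2 + 90(j4) + 2000 = 1984 + j360
|N| = √(50² + 0²) ≈ 50, ∠N ≈ 0.00°
|D| = √(1984² + 360²) ≈ 2016.4, ∠D ≈ 10.28°
|G| = 50 / 2016.4 ≈ 0.024797
Gain = 20 log₁₀(0.024797) ≈ -32.11 dB
∠G = 0.00° − 10.28° = -10.28°

Substitute s = j50:
Numerator: 50 = 50 + j0
Denominator: (j50)^2 + 90(j50) + 2000 = -500 + j4500
|N| = √(50² + 0²) ≈ 50, ∠N ≈ 0.00°
|D| = √(500² + 4500²) ≈ 4527.7, ∠D ≈ 96.34°
|G| = 50 / 4527.7 ≈ 0.011043
Gain = 20 log₁₀(0.011043) ≈ -39.14 dB
∠G = 0.00° − 96.34° = -96.34°

ω = 4: -32.1 dB, -10.3°; ω = 50: -39.1 dB, -96.3°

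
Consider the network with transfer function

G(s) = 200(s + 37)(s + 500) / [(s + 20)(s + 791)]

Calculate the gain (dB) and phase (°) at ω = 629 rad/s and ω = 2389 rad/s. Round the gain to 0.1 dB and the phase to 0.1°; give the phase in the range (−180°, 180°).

At s = jω = j629:
zero (s+37): 37 + j629 → |·| = √(37²+629²) = √397010 ≈ 630.09, ∠ = arctan(629/37) ≈ 86.63°
zero (s+500): 500 + j629 → |·| = √(500²+629²) = √645641 ≈ 803.52, ∠ = arctan(629/500) ≈ 51.52°
pole (s+20): 20 + j629 → |·| = √(20²+629²) = √396041 ≈ 629.32, ∠ = arctan(629/20) ≈ 88.18°
pole (s+791): 791 + j629 → |·| = √(791²+629²) = √1021322 ≈ 1010.6, ∠ = arctan(629/791) ≈ 38.49°
|G| = 200 · 5.0629e+05 / 6.3599e+05 ≈ 159.21
Gain = 20 log₁₀(159.21) ≈ 44.04 dB
∠G = 138.15° − 126.67° = 11.48°

At s = jω = j2389:
zero (s+37): 37 + j2389 → |·| = √(37²+2389²) = √5708690 ≈ 2389.3, ∠ = arctan(2389/37) ≈ 89.11°
zero (s+500): 500 + j2389 → |·| = √(500²+2389²) = √5957321 ≈ 2440.8, ∠ = arctan(2389/500) ≈ 78.18°
pole (s+20): 20 + j2389 → |·| = √(20²+2389²) = √5707721 ≈ 2389.1, ∠ = arctan(2389/20) ≈ 89.52°
pole (s+791): 791 + j2389 → |·| = √(791²+2389²) = √6333002 ≈ 2516.5, ∠ = arctan(2389/791) ≈ 71.68°
|G| = 200 · 5.8318e+06 / 6.0122e+06 ≈ 194
Gain = 20 log₁₀(194) ≈ 45.76 dB
∠G = 167.29° − 161.20° = 6.09°

ω = 629: 44.0 dB, 11.5°; ω = 2389: 45.8 dB, 6.1°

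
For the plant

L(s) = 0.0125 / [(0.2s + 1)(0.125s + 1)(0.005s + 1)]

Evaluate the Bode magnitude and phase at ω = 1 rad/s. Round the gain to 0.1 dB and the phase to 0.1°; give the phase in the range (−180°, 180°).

-38.3 dB, -18.7°

At ω = 1 rad/s:
pole (1 + j1·0.2) = 1 + j0.2 → |·| ≈ 1.0198, ∠ ≈ 11.31°
pole (1 + j1·0.125) = 1 + j0.125 → |·| ≈ 1.0078, ∠ ≈ 7.13°
pole (1 + j1·0.005) = 1 + j0.005 → |·| ≈ 1, ∠ ≈ 0.29°
|L| = 0.0125 · 1 / (1.0198 · 1.0078 · 1) ≈ 0.012162
Gain = 20 log₁₀(0.012162) ≈ -38.30 dB
∠L = (0°) − (11.31° + 7.13° + 0.29°) = -18.73°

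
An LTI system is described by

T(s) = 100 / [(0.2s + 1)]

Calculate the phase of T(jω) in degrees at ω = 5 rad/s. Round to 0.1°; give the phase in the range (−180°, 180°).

At ω = 5 rad/s:
pole (1 + j5·0.2) = 1 + j1 → |·| ≈ 1.4142, ∠ ≈ 45.00°
∠T = (0°) − (45.00°) = -45.00°

-45.0°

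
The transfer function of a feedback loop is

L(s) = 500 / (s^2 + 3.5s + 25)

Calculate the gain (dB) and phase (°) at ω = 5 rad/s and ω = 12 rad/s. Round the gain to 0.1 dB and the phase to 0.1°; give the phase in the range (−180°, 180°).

ω = 5: 29.1 dB, -90.0°; ω = 12: 12.0 dB, -160.6°

At s = jω = j5:
quadratic: (j5)² + 3.5·j5 + 25 = 0 + j17.5 → |·| ≈ 17.5, ∠ ≈ 90.00°
|L| = 500 / 17.5 ≈ 28.571
Gain = 20 log₁₀(28.571) ≈ 29.12 dB
∠L = 0.00° − 90.00° = -90.00°

At s = jω = j12:
quadratic: (j12)² + 3.5·j12 + 25 = -119 + j42 → |·| ≈ 126.19, ∠ ≈ 160.56°
|L| = 500 / 126.19 ≈ 3.9623
Gain = 20 log₁₀(3.9623) ≈ 11.96 dB
∠L = 0.00° − 160.56° = -160.56°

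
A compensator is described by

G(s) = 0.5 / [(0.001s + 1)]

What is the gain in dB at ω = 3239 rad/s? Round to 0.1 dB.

-16.6 dB

At ω = 3239 rad/s:
pole (1 + j3239·0.001) = 1 + j3.239 → |·| ≈ 3.3899, ∠ ≈ 72.84°
|G| = 0.5 · 1 / (3.3899) ≈ 0.1475
Gain = 20 log₁₀(0.1475) ≈ -16.62 dB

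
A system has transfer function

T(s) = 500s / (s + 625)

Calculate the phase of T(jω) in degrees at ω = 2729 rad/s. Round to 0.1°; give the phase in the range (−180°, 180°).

12.9°

At s = jω = j2729:
zero at origin: s = j2729 → |·| = 2729, ∠ = 90.00°
pole (s+625): 625 + j2729 → |·| = √(625²+2729²) = √7838066 ≈ 2799.7, ∠ = arctan(2729/625) ≈ 77.10°
∠T = 90.00° − 77.10° = 12.90°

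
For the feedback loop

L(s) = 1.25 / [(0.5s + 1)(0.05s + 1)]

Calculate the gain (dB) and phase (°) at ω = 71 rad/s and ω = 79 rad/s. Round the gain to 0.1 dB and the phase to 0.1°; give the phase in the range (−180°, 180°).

ω = 71: -40.4 dB, -162.7°; ω = 79: -42.2 dB, -164.3°

At ω = 71 rad/s:
pole (1 + j71·0.5) = 1 + j35.5 → |·| ≈ 35.514, ∠ ≈ 88.39°
pole (1 + j71·0.05) = 1 + j3.55 → |·| ≈ 3.6882, ∠ ≈ 74.27°
|L| = 1.25 · 1 / (35.514 · 3.6882) ≈ 0.0095432
Gain = 20 log₁₀(0.0095432) ≈ -40.41 dB
∠L = (0°) − (88.39° + 74.27°) = -162.66°

At ω = 79 rad/s:
pole (1 + j79·0.5) = 1 + j39.5 → |·| ≈ 39.513, ∠ ≈ 88.55°
pole (1 + j79·0.05) = 1 + j3.95 → |·| ≈ 4.0746, ∠ ≈ 75.79°
|L| = 1.25 · 1 / (39.513 · 4.0746) ≈ 0.007764
Gain = 20 log₁₀(0.007764) ≈ -42.20 dB
∠L = (0°) − (88.55° + 75.79°) = -164.34°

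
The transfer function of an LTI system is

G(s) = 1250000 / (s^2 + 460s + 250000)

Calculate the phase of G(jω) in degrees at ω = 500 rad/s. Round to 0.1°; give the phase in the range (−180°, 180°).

-90.0°

At s = jω = j500:
quadratic: (j500)² + 460·j500 + 250000 = 0 + j230000 → |·| ≈ 2.3e+05, ∠ ≈ 90.00°
∠G = 0.00° − 90.00° = -90.00°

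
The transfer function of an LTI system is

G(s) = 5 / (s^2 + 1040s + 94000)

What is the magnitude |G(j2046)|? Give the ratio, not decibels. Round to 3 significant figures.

Substitute s = j2046:
Numerator: 5 = 5 + j0
Denominator: (j2046)^2 + 1040(j2046) + 94000 = -4092116 + j2127840
|N| = √(5² + 0²) ≈ 5, ∠N ≈ 0.00°
|D| = √(4092116² + 2127840²) ≈ 4.6123e+06, ∠D ≈ 152.53°
|G| = 5 / 4.6123e+06 ≈ 1.0841e-06

1.08e-06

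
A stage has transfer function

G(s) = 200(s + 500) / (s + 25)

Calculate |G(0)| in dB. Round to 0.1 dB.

72.0 dB

G(0) = 200·500 / (25) = 4000
20 log₁₀(4000) ≈ 72.04 dB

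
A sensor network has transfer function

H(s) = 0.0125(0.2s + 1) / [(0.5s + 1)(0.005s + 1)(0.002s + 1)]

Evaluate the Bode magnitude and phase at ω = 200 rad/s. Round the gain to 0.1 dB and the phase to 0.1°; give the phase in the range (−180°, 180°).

At ω = 200 rad/s:
zero (1 + j200·0.2) = 1 + j40 → |·| ≈ 40.012, ∠ ≈ 88.57°
pole (1 + j200·0.5) = 1 + j100 → |·| ≈ 100, ∠ ≈ 89.43°
pole (1 + j200·0.005) = 1 + j1 → |·| ≈ 1.4142, ∠ ≈ 45.00°
pole (1 + j200·0.002) = 1 + j0.4 → |·| ≈ 1.077, ∠ ≈ 21.80°
|H| = 0.0125 · 40.012 / (100 · 1.4142 · 1.077) ≈ 0.0032838
Gain = 20 log₁₀(0.0032838) ≈ -49.67 dB
∠H = (88.57°) − (89.43° + 45.00° + 21.80°) = -67.66°

-49.7 dB, -67.7°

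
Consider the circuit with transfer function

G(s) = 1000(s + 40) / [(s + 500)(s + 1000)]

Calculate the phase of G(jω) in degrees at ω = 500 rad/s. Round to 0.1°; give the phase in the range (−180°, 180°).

13.9°

At s = jω = j500:
zero (s+40): 40 + j500 → |·| = √(40²+500²) = √251600 ≈ 501.6, ∠ = arctan(500/40) ≈ 85.43°
pole (s+500): 500 + j500 → |·| = √(500²+500²) = √500000 ≈ 707.11, ∠ = arctan(500/500) ≈ 45.00°
pole (s+1000): 1000 + j500 → |·| = √(1000²+500²) = √1250000 ≈ 1118, ∠ = arctan(500/1000) ≈ 26.57°
∠G = 85.43° − 71.57° = 13.86°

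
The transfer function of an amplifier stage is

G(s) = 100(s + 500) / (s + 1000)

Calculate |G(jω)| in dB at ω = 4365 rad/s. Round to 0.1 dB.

At s = jω = j4365:
zero (s+500): 500 + j4365 → |·| = √(500²+4365²) = √19303225 ≈ 4393.5, ∠ = arctan(4365/500) ≈ 83.47°
pole (s+1000): 1000 + j4365 → |·| = √(1000²+4365²) = √20053225 ≈ 4478.1, ∠ = arctan(4365/1000) ≈ 77.10°
|G| = 100 · 4393.5 / 4478.1 ≈ 98.111
Gain = 20 log₁₀(98.111) ≈ 39.83 dB

39.8 dB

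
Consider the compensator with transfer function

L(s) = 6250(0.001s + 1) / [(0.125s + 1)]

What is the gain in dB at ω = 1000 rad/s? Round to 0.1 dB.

At ω = 1000 rad/s:
zero (1 + j1000·0.001) = 1 + j1 → |·| ≈ 1.4142, ∠ ≈ 45.00°
pole (1 + j1000·0.125) = 1 + j125 → |·| ≈ 125, ∠ ≈ 89.54°
|L| = 6250 · 1.4142 / (125) ≈ 70.71
Gain = 20 log₁₀(70.71) ≈ 36.99 dB

37.0 dB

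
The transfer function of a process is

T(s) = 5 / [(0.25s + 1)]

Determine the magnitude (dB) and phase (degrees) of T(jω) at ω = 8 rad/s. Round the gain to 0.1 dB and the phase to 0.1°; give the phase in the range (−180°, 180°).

7.0 dB, -63.4°

At ω = 8 rad/s:
pole (1 + j8·0.25) = 1 + j2 → |·| ≈ 2.2361, ∠ ≈ 63.43°
|T| = 5 · 1 / (2.2361) ≈ 2.236
Gain = 20 log₁₀(2.236) ≈ 6.99 dB
∠T = (0°) − (63.43°) = -63.43°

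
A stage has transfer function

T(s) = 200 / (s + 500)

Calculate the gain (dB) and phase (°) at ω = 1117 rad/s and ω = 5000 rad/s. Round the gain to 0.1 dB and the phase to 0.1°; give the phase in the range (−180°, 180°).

ω = 1117: -15.7 dB, -65.9°; ω = 5000: -28.0 dB, -84.3°

Substitute s = j1117:
Numerator: 200 = 200 + j0
Denominator: (j1117) + 500 = 500 + j1117
|N| = √(200² + 0²) ≈ 200, ∠N ≈ 0.00°
|D| = √(500² + 1117²) ≈ 1223.8, ∠D ≈ 65.89°
|T| = 200 / 1223.8 ≈ 0.16343
Gain = 20 log₁₀(0.16343) ≈ -15.73 dB
∠T = 0.00° − 65.89° = -65.89°

Substitute s = j5000:
Numerator: 200 = 200 + j0
Denominator: (j5000) + 500 = 500 + j5000
|N| = √(200² + 0²) ≈ 200, ∠N ≈ 0.00°
|D| = √(500² + 5000²) ≈ 5024.9, ∠D ≈ 84.29°
|T| = 200 / 5024.9 ≈ 0.039802
Gain = 20 log₁₀(0.039802) ≈ -28.00 dB
∠T = 0.00° − 84.29° = -84.29°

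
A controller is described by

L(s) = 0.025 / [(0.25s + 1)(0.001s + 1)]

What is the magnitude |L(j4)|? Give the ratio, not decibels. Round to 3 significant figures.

0.0177

At ω = 4 rad/s:
pole (1 + j4·0.25) = 1 + j1 → |·| ≈ 1.4142, ∠ ≈ 45.00°
pole (1 + j4·0.001) = 1 + j0.004 → |·| ≈ 1, ∠ ≈ 0.23°
|L| = 0.025 · 1 / (1.4142 · 1) ≈ 0.017678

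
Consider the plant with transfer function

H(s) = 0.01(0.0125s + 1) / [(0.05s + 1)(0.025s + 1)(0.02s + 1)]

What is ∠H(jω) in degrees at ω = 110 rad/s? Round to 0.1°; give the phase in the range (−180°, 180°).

-161.3°

At ω = 110 rad/s:
zero (1 + j110·0.0125) = 1 + j1.375 → |·| ≈ 1.7002, ∠ ≈ 53.97°
pole (1 + j110·0.05) = 1 + j5.5 → |·| ≈ 5.5902, ∠ ≈ 79.70°
pole (1 + j110·0.025) = 1 + j2.75 → |·| ≈ 2.9262, ∠ ≈ 70.02°
pole (1 + j110·0.02) = 1 + j2.2 → |·| ≈ 2.4166, ∠ ≈ 65.56°
∠H = (53.97°) − (79.70° + 70.02° + 65.56°) = -161.31°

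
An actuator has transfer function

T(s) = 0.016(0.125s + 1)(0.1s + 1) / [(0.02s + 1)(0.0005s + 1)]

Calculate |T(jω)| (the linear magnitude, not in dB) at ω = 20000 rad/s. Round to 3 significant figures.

19.9

At ω = 20000 rad/s:
zero (1 + j20000·0.125) = 1 + j2500 → |·| ≈ 2500, ∠ ≈ 89.98°
zero (1 + j20000·0.1) = 1 + j2000 → |·| ≈ 2000, ∠ ≈ 89.97°
pole (1 + j20000·0.02) = 1 + j400 → |·| ≈ 400, ∠ ≈ 89.86°
pole (1 + j20000·0.0005) = 1 + j10 → |·| ≈ 10.05, ∠ ≈ 84.29°
|T| = 0.016 · 2500 · 2000 / (400 · 10.05) ≈ 19.9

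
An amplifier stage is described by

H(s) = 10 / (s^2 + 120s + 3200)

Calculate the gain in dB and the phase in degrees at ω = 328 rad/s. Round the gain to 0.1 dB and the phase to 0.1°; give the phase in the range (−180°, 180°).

-81.0 dB, -159.3°

Substitute s = j328:
Numerator: 10 = 10 + j0
Denominator: (j328)^2 + 120(j328) + 3200 = -104384 + j39360
|N| = √(10² + 0²) ≈ 10, ∠N ≈ 0.00°
|D| = √(104384² + 39360²) ≈ 1.1156e+05, ∠D ≈ 159.34°
|H| = 10 / 1.1156e+05 ≈ 8.9638e-05
Gain = 20 log₁₀(8.9638e-05) ≈ -80.95 dB
∠H = 0.00° − 159.34° = -159.34°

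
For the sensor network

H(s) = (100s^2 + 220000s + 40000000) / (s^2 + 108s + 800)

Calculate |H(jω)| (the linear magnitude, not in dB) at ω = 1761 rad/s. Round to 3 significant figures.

152

Substitute s = j1761:
Numerator: 100(j1761)^2 + 220000(j1761) + 40000000 = -270112100 + j387420000
Denominator: (j1761)^2 + 108(j1761) + 800 = -3100321 + j190188
|N| = √(270112100² + 387420000²) ≈ 4.7229e+08, ∠N ≈ 124.88°
|D| = √(3100321² + 190188²) ≈ 3.1061e+06, ∠D ≈ 176.49°
|H| = 4.7229e+08 / 3.1061e+06 ≈ 152.05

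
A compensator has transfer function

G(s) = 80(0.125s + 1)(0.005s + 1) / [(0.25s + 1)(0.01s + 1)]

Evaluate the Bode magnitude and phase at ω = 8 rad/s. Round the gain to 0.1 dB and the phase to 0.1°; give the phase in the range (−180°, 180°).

34.1 dB, -20.7°

At ω = 8 rad/s:
zero (1 + j8·0.125) = 1 + j1 → |·| ≈ 1.4142, ∠ ≈ 45.00°
zero (1 + j8·0.005) = 1 + j0.04 → |·| ≈ 1.0008, ∠ ≈ 2.29°
pole (1 + j8·0.25) = 1 + j2 → |·| ≈ 2.2361, ∠ ≈ 63.43°
pole (1 + j8·0.01) = 1 + j0.08 → |·| ≈ 1.0032, ∠ ≈ 4.57°
|G| = 80 · 1.4142 · 1.0008 / (2.2361 · 1.0032) ≈ 50.474
Gain = 20 log₁₀(50.474) ≈ 34.06 dB
∠G = (45.00° + 2.29°) − (63.43° + 4.57°) = -20.71°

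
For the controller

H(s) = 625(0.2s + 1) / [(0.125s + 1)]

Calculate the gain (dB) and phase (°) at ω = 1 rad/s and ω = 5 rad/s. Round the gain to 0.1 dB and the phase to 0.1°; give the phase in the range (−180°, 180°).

At ω = 1 rad/s:
zero (1 + j1·0.2) = 1 + j0.2 → |·| ≈ 1.0198, ∠ ≈ 11.31°
pole (1 + j1·0.125) = 1 + j0.125 → |·| ≈ 1.0078, ∠ ≈ 7.13°
|H| = 625 · 1.0198 / (1.0078) ≈ 632.44
Gain = 20 log₁₀(632.44) ≈ 56.02 dB
∠H = (11.31°) − (7.13°) = 4.18°

At ω = 5 rad/s:
zero (1 + j5·0.2) = 1 + j1 → |·| ≈ 1.4142, ∠ ≈ 45.00°
pole (1 + j5·0.125) = 1 + j0.625 → |·| ≈ 1.1792, ∠ ≈ 32.01°
|H| = 625 · 1.4142 / (1.1792) ≈ 749.55
Gain = 20 log₁₀(749.55) ≈ 57.50 dB
∠H = (45.00°) − (32.01°) = 12.99°

ω = 1: 56.0 dB, 4.2°; ω = 5: 57.5 dB, 13.0°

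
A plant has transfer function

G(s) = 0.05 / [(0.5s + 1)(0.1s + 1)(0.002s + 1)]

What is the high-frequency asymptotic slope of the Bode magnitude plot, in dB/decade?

-60 dB/decade

Each pole contributes −20 dB/decade at high frequency; each zero contributes +20 dB/decade.
Net: 0 zero(s) − 3 pole(s) → -60 dB/decade.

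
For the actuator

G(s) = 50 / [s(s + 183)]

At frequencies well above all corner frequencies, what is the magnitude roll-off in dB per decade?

-40 dB/decade

Each pole contributes −20 dB/decade at high frequency; each zero contributes +20 dB/decade.
Net: 0 zero(s) − 2 pole(s) → -40 dB/decade.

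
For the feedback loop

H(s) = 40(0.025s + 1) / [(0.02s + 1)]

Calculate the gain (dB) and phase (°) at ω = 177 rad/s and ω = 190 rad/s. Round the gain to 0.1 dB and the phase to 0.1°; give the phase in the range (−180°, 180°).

ω = 177: 33.9 dB, 3.0°; ω = 190: 33.9 dB, 2.9°

At ω = 177 rad/s:
zero (1 + j177·0.025) = 1 + j4.425 → |·| ≈ 4.5366, ∠ ≈ 77.27°
pole (1 + j177·0.02) = 1 + j3.54 → |·| ≈ 3.6785, ∠ ≈ 74.23°
|H| = 40 · 4.5366 / (3.6785) ≈ 49.331
Gain = 20 log₁₀(49.331) ≈ 33.86 dB
∠H = (77.27°) − (74.23°) = 3.04°

At ω = 190 rad/s:
zero (1 + j190·0.025) = 1 + j4.75 → |·| ≈ 4.8541, ∠ ≈ 78.11°
pole (1 + j190·0.02) = 1 + j3.8 → |·| ≈ 3.9294, ∠ ≈ 75.26°
|H| = 40 · 4.8541 / (3.9294) ≈ 49.413
Gain = 20 log₁₀(49.413) ≈ 33.88 dB
∠H = (78.11°) − (75.26°) = 2.85°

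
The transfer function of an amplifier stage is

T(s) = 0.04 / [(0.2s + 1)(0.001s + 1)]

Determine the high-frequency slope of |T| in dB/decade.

-40 dB/decade

Each pole contributes −20 dB/decade at high frequency; each zero contributes +20 dB/decade.
Net: 0 zero(s) − 2 pole(s) → -40 dB/decade.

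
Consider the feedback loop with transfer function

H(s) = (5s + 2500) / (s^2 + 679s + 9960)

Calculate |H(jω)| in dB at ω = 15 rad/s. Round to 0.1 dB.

-15.0 dB

Substitute s = j15:
Numerator: 5(j15) + 2500 = 2500 + j75
Denominator: (j15)^2 + 679(j15) + 9960 = 9735 + j10185
|N| = √(2500² + 75²) ≈ 2501.1, ∠N ≈ 1.72°
|D| = √(9735² + 10185²) ≈ 14089, ∠D ≈ 46.29°
|H| = 2501.1 / 14089 ≈ 0.17752
Gain = 20 log₁₀(0.17752) ≈ -15.02 dB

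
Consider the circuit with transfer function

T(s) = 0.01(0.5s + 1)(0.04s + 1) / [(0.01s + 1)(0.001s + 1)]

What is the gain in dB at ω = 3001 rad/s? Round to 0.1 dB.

25.6 dB

At ω = 3001 rad/s:
zero (1 + j3001·0.5) = 1 + j1500.5 → |·| ≈ 1500.5, ∠ ≈ 89.96°
zero (1 + j3001·0.04) = 1 + j120.04 → |·| ≈ 120.04, ∠ ≈ 89.52°
pole (1 + j3001·0.01) = 1 + j30.01 → |·| ≈ 30.027, ∠ ≈ 88.09°
pole (1 + j3001·0.001) = 1 + j3.001 → |·| ≈ 3.1632, ∠ ≈ 71.57°
|T| = 0.01 · 1500.5 · 120.04 / (30.027 · 3.1632) ≈ 18.964
Gain = 20 log₁₀(18.964) ≈ 25.56 dB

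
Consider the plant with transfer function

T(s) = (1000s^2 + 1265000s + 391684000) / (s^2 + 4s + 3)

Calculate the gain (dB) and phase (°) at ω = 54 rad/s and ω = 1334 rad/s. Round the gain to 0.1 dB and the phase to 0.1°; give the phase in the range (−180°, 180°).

ω = 54: 102.6 dB, -165.8°; ω = 1334: 61.8 dB, -50.4°

Substitute s = j54:
Numerator: 1000(j54)^2 + 1265000(j54) + 391684000 = 388768000 + j68310000
Denominator: (j54)^2 + 4(j54) + 3 = -2913 + j216
|N| = √(388768000² + 68310000²) ≈ 3.9472e+08, ∠N ≈ 9.97°
|D| = √(2913² + 216²) ≈ 2921, ∠D ≈ 175.76°
|T| = 3.9472e+08 / 2921 ≈ 1.3513e+05
Gain = 20 log₁₀(1.3513e+05) ≈ 102.62 dB
∠T = 9.97° − 175.76° = -165.79°

Substitute s = j1334:
Numerator: 1000(j1334)^2 + 1265000(j1334) + 391684000 = -1387872000 + j1687510000
Denominator: (j1334)^2 + 4(j1334) + 3 = -1779553 + j5336
|N| = √(1387872000² + 1687510000²) ≈ 2.1849e+09, ∠N ≈ 129.44°
|D| = √(1779553² + 5336²) ≈ 1.7796e+06, ∠D ≈ 179.83°
|T| = 2.1849e+09 / 1.7796e+06 ≈ 1227.7
Gain = 20 log₁₀(1227.7) ≈ 61.78 dB
∠T = 129.44° − 179.83° = -50.39°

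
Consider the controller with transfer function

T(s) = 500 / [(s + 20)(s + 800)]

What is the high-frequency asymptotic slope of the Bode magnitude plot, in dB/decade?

Each pole contributes −20 dB/decade at high frequency; each zero contributes +20 dB/decade.
Net: 0 zero(s) − 2 pole(s) → -40 dB/decade.

-40 dB/decade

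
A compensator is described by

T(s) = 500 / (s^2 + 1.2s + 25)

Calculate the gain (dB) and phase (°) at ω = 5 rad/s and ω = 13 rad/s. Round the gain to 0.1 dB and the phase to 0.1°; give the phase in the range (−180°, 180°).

At s = jω = j5:
quadratic: (j5)² + 1.2·j5 + 25 = 0 + j6 → |·| ≈ 6, ∠ ≈ 90.00°
|T| = 500 / 6 ≈ 83.333
Gain = 20 log₁₀(83.333) ≈ 38.42 dB
∠T = 0.00° − 90.00° = -90.00°

At s = jω = j13:
quadratic: (j13)² + 1.2·j13 + 25 = -144 + j15.6 → |·| ≈ 144.84, ∠ ≈ 173.82°
|T| = 500 / 144.84 ≈ 3.4521
Gain = 20 log₁₀(3.4521) ≈ 10.76 dB
∠T = 0.00° − 173.82° = -173.82°

ω = 5: 38.4 dB, -90.0°; ω = 13: 10.8 dB, -173.8°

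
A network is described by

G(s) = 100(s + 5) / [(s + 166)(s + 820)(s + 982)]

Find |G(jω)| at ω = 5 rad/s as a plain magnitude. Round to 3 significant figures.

5.29e-06

At s = jω = j5:
zero (s+5): 5 + j5 → |·| = √(5²+5²) = √50 ≈ 7.0711, ∠ = arctan(5/5) ≈ 45.00°
pole (s+166): 166 + j5 → |·| = √(166²+5²) = √27581 ≈ 166.08, ∠ = arctan(5/166) ≈ 1.73°
pole (s+820): 820 + j5 → |·| = √(820²+5²) = √672425 ≈ 820.02, ∠ = arctan(5/820) ≈ 0.35°
pole (s+982): 982 + j5 → |·| = √(982²+5²) = √964349 ≈ 982.01, ∠ = arctan(5/982) ≈ 0.29°
|G| = 100 · 7.0711 / 1.3374e+08 ≈ 5.2872e-06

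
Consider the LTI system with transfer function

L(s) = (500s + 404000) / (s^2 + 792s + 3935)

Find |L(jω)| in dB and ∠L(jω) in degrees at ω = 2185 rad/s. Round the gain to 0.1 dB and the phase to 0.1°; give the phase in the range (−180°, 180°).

Substitute s = j2185:
Numerator: 500(j2185) + 404000 = 404000 + j1092500
Denominator: (j2185)^2 + 792(j2185) + 3935 = -4770290 + j1730520
|N| = √(404000² + 1092500²) ≈ 1.1648e+06, ∠N ≈ 69.71°
|D| = √(4770290² + 1730520²) ≈ 5.0745e+06, ∠D ≈ 160.06°
|L| = 1.1648e+06 / 5.0745e+06 ≈ 0.22954
Gain = 20 log₁₀(0.22954) ≈ -12.78 dB
∠L = 69.71° − 160.06° = -90.35°

-12.8 dB, -90.4°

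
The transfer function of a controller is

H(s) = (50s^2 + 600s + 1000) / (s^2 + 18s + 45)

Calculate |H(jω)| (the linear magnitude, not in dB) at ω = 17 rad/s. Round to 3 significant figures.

43.1

Substitute s = j17:
Numerator: 50(j17)^2 + 600(j17) + 1000 = -13450 + j10200
Denominator: (j17)^2 + 18(j17) + 45 = -244 + j306
|N| = √(13450² + 10200²) ≈ 16880, ∠N ≈ 142.82°
|D| = √(244² + 306²) ≈ 391.37, ∠D ≈ 128.57°
|H| = 16880 / 391.37 ≈ 43.131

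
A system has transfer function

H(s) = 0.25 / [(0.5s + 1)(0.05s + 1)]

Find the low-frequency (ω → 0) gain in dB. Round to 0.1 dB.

H(0) = 0.25 · 1 / 1 = 0.25
20 log₁₀(0.25) ≈ -12.04 dB

-12.0 dB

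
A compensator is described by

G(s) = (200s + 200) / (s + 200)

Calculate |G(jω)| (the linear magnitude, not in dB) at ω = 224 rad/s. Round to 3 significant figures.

149

Substitute s = j224:
Numerator: 200(j224) + 200 = 200 + j44800
Denominator: (j224) + 200 = 200 + j224
|N| = √(200² + 44800²) ≈ 44800, ∠N ≈ 89.74°
|D| = √(200² + 224²) ≈ 300.29, ∠D ≈ 48.24°
|G| = 44800 / 300.29 ≈ 149.19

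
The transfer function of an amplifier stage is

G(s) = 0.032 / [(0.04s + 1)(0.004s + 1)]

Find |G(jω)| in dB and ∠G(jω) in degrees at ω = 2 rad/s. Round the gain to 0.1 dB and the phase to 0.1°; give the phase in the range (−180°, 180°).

At ω = 2 rad/s:
pole (1 + j2·0.04) = 1 + j0.08 → |·| ≈ 1.0032, ∠ ≈ 4.57°
pole (1 + j2·0.004) = 1 + j0.008 → |·| ≈ 1, ∠ ≈ 0.46°
|G| = 0.032 · 1 / (1.0032 · 1) ≈ 0.031898
Gain = 20 log₁₀(0.031898) ≈ -29.92 dB
∠G = (0°) − (4.57° + 0.46°) = -5.03°

-29.9 dB, -5.0°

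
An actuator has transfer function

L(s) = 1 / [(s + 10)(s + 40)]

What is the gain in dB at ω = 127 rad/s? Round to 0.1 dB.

At s = jω = j127:
pole (s+10): 10 + j127 → |·| = √(10²+127²) = √16229 ≈ 127.39, ∠ = arctan(127/10) ≈ 85.50°
pole (s+40): 40 + j127 → |·| = √(40²+127²) = √17729 ≈ 133.15, ∠ = arctan(127/40) ≈ 72.52°
|L| = 1 / 16962 ≈ 5.8955e-05
Gain = 20 log₁₀(5.8955e-05) ≈ -84.59 dB

-84.6 dB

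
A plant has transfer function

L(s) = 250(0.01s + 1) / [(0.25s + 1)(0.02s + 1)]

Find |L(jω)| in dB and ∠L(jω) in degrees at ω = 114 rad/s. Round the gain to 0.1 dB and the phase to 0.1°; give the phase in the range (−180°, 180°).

14.6 dB, -105.6°

At ω = 114 rad/s:
zero (1 + j114·0.01) = 1 + j1.14 → |·| ≈ 1.5164, ∠ ≈ 48.74°
pole (1 + j114·0.25) = 1 + j28.5 → |·| ≈ 28.518, ∠ ≈ 87.99°
pole (1 + j114·0.02) = 1 + j2.28 → |·| ≈ 2.4897, ∠ ≈ 66.32°
|L| = 250 · 1.5164 / (28.518 · 2.4897) ≈ 5.3393
Gain = 20 log₁₀(5.3393) ≈ 14.55 dB
∠L = (48.74°) − (87.99° + 66.32°) = -105.57°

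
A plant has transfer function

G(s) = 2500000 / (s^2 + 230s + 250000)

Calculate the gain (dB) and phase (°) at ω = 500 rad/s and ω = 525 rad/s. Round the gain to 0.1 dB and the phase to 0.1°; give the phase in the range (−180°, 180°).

ω = 500: 26.7 dB, -90.0°; ω = 525: 26.1 dB, -102.0°

At s = jω = j500:
quadratic: (j500)² + 230·j500 + 250000 = 0 + j115000 → |·| ≈ 1.15e+05, ∠ ≈ 90.00°
|G| = 2500000 / 1.15e+05 ≈ 21.739
Gain = 20 log₁₀(21.739) ≈ 26.74 dB
∠G = 0.00° − 90.00° = -90.00°

At s = jω = j525:
quadratic: (j525)² + 230·j525 + 250000 = -25625 + j120750 → |·| ≈ 1.2344e+05, ∠ ≈ 101.98°
|G| = 2500000 / 1.2344e+05 ≈ 20.253
Gain = 20 log₁₀(20.253) ≈ 26.13 dB
∠G = 0.00° − 101.98° = -101.98°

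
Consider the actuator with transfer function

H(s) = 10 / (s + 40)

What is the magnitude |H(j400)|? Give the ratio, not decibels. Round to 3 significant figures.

0.0249

Substitute s = j400:
Numerator: 10 = 10 + j0
Denominator: (j400) + 40 = 40 + j400
|N| = √(10² + 0²) ≈ 10, ∠N ≈ 0.00°
|D| = √(40² + 400²) ≈ 402, ∠D ≈ 84.29°
|H| = 10 / 402 ≈ 0.024876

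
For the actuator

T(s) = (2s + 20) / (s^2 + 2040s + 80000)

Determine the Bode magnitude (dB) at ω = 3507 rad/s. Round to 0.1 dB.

-66.1 dB

Substitute s = j3507:
Numerator: 2(j3507) + 20 = 20 + j7014
Denominator: (j3507)^2 + 2040(j3507) + 80000 = -12219049 + j7154280
|N| = √(20² + 7014²) ≈ 7014, ∠N ≈ 89.84°
|D| = √(12219049² + 7154280²) ≈ 1.4159e+07, ∠D ≈ 149.65°
|T| = 7014 / 1.4159e+07 ≈ 0.00049537
Gain = 20 log₁₀(0.00049537) ≈ -66.10 dB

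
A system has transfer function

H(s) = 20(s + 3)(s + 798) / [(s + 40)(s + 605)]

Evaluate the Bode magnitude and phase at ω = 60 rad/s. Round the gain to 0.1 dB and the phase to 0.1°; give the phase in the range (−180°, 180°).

At s = jω = j60:
zero (s+3): 3 + j60 → |·| = √(3²+60²) = √3609 ≈ 60.075, ∠ = arctan(60/3) ≈ 87.14°
zero (s+798): 798 + j60 → |·| = √(798²+60²) = √640404 ≈ 800.25, ∠ = arctan(60/798) ≈ 4.30°
pole (s+40): 40 + j60 → |·| = √(40²+60²) = √5200 ≈ 72.111, ∠ = arctan(60/40) ≈ 56.31°
pole (s+605): 605 + j60 → |·| = √(605²+60²) = √369625 ≈ 607.97, ∠ = arctan(60/605) ≈ 5.66°
|H| = 20 · 48075 / 43841 ≈ 21.932
Gain = 20 log₁₀(21.932) ≈ 26.82 dB
∠H = 91.44° − 61.97° = 29.47°

26.8 dB, 29.5°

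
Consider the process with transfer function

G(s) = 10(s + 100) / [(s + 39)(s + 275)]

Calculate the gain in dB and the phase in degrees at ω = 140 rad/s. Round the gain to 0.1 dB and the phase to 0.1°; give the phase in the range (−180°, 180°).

-28.3 dB, -47.0°

At s = jω = j140:
zero (s+100): 100 + j140 → |·| = √(100²+140²) = √29600 ≈ 172.05, ∠ = arctan(140/100) ≈ 54.46°
pole (s+39): 39 + j140 → |·| = √(39²+140²) = √21121 ≈ 145.33, ∠ = arctan(140/39) ≈ 74.43°
pole (s+275): 275 + j140 → |·| = √(275²+140²) = √95225 ≈ 308.59, ∠ = arctan(140/275) ≈ 26.98°
|G| = 10 · 172.05 / 44847 ≈ 0.038364
Gain = 20 log₁₀(0.038364) ≈ -28.32 dB
∠G = 54.46° − 101.41° = -46.95°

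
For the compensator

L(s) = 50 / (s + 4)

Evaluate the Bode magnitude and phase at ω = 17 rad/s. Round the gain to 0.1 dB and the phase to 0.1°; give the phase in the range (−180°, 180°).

9.1 dB, -76.8°

Substitute s = j17:
Numerator: 50 = 50 + j0
Denominator: (j17) + 4 = 4 + j17
|N| = √(50² + 0²) ≈ 50, ∠N ≈ 0.00°
|D| = √(4² + 17²) ≈ 17.464, ∠D ≈ 76.76°
|L| = 50 / 17.464 ≈ 2.863
Gain = 20 log₁₀(2.863) ≈ 9.14 dB
∠L = 0.00° − 76.76° = -76.76°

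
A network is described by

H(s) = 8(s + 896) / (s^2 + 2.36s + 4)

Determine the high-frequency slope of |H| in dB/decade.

Each pole contributes −20 dB/decade at high frequency; each zero contributes +20 dB/decade.
Net: 1 zero(s) − 2 pole(s) → -20 dB/decade.

-20 dB/decade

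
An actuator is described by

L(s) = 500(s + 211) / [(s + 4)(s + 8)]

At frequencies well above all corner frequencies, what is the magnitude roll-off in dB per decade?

-20 dB/decade

Each pole contributes −20 dB/decade at high frequency; each zero contributes +20 dB/decade.
Net: 1 zero(s) − 2 pole(s) → -20 dB/decade.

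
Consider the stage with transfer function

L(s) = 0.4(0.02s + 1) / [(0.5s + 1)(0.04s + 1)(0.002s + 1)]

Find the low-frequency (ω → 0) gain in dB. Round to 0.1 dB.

-8.0 dB

L(0) = 0.4 · 1 / 1 = 0.4
20 log₁₀(0.4) ≈ -7.96 dB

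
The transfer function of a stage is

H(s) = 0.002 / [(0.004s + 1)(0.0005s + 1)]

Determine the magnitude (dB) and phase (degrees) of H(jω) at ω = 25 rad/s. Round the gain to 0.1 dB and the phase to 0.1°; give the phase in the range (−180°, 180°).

-54.0 dB, -6.4°

At ω = 25 rad/s:
pole (1 + j25·0.004) = 1 + j0.1 → |·| ≈ 1.005, ∠ ≈ 5.71°
pole (1 + j25·0.0005) = 1 + j0.0125 → |·| ≈ 1.0001, ∠ ≈ 0.72°
|H| = 0.002 · 1 / (1.005 · 1.0001) ≈ 0.0019899
Gain = 20 log₁₀(0.0019899) ≈ -54.02 dB
∠H = (0°) − (5.71° + 0.72°) = -6.43°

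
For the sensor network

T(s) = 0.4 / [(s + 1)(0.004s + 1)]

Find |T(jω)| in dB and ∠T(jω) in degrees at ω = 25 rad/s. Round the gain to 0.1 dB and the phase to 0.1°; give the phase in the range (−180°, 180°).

At ω = 25 rad/s:
pole (1 + j25·1) = 1 + j25 → |·| ≈ 25.02, ∠ ≈ 87.71°
pole (1 + j25·0.004) = 1 + j0.1 → |·| ≈ 1.005, ∠ ≈ 5.71°
|T| = 0.4 · 1 / (25.02 · 1.005) ≈ 0.015908
Gain = 20 log₁₀(0.015908) ≈ -35.97 dB
∠T = (0°) − (87.71° + 5.71°) = -93.42°

-36.0 dB, -93.4°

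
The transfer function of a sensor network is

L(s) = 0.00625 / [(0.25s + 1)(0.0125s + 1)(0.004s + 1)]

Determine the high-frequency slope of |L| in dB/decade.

-60 dB/decade

Each pole contributes −20 dB/decade at high frequency; each zero contributes +20 dB/decade.
Net: 0 zero(s) − 3 pole(s) → -60 dB/decade.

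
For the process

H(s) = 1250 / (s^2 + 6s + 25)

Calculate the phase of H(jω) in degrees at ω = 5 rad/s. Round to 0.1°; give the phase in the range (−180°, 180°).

At s = jω = j5:
quadratic: (j5)² + 6·j5 + 25 = 0 + j30 → |·| ≈ 30, ∠ ≈ 90.00°
∠H = 0.00° − 90.00° = -90.00°

-90.0°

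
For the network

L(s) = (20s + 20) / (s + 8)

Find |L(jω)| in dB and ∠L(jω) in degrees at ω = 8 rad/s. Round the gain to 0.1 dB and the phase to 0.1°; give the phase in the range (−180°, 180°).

Substitute s = j8:
Numerator: 20(j8) + 20 = 20 + j160
Denominator: (j8) + 8 = 8 + j8
|N| = √(20² + 160²) ≈ 161.25, ∠N ≈ 82.87°
|D| = √(8² + 8²) ≈ 11.314, ∠D ≈ 45.00°
|L| = 161.25 / 11.314 ≈ 14.252
Gain = 20 log₁₀(14.252) ≈ 23.08 dB
∠L = 82.87° − 45.00° = 37.87°

23.1 dB, 37.9°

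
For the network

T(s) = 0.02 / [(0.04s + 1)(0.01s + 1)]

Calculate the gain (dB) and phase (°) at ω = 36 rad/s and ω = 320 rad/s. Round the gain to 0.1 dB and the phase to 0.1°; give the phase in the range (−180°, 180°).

ω = 36: -39.4 dB, -75.0°; ω = 320: -66.7 dB, -158.2°

At ω = 36 rad/s:
pole (1 + j36·0.04) = 1 + j1.44 → |·| ≈ 1.7532, ∠ ≈ 55.22°
pole (1 + j36·0.01) = 1 + j0.36 → |·| ≈ 1.0628, ∠ ≈ 19.80°
|T| = 0.02 · 1 / (1.7532 · 1.0628) ≈ 0.010734
Gain = 20 log₁₀(0.010734) ≈ -39.38 dB
∠T = (0°) − (55.22° + 19.80°) = -75.02°

At ω = 320 rad/s:
pole (1 + j320·0.04) = 1 + j12.8 → |·| ≈ 12.839, ∠ ≈ 85.53°
pole (1 + j320·0.01) = 1 + j3.2 → |·| ≈ 3.3526, ∠ ≈ 72.65°
|T| = 0.02 · 1 / (12.839 · 3.3526) ≈ 0.00046464
Gain = 20 log₁₀(0.00046464) ≈ -66.66 dB
∠T = (0°) − (85.53° + 72.65°) = -158.18°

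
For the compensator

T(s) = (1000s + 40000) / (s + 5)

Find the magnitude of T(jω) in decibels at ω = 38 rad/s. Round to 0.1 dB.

63.2 dB

Substitute s = j38:
Numerator: 1000(j38) + 40000 = 40000 + j38000
Denominator: (j38) + 5 = 5 + j38
|N| = √(40000² + 38000²) ≈ 55172, ∠N ≈ 43.53°
|D| = √(5² + 38²) ≈ 38.328, ∠D ≈ 82.50°
|T| = 55172 / 38.328 ≈ 1439.5
Gain = 20 log₁₀(1439.5) ≈ 63.16 dB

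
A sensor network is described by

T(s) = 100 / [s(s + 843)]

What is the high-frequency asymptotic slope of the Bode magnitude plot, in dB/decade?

Each pole contributes −20 dB/decade at high frequency; each zero contributes +20 dB/decade.
Net: 0 zero(s) − 2 pole(s) → -40 dB/decade.

-40 dB/decade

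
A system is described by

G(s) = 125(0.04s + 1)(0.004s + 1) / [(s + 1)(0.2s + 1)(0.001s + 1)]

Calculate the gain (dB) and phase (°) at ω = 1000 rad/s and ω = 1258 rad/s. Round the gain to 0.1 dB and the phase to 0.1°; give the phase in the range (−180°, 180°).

At ω = 1000 rad/s:
zero (1 + j1000·0.04) = 1 + j40 → |·| ≈ 40.012, ∠ ≈ 88.57°
zero (1 + j1000·0.004) = 1 + j4 → |·| ≈ 4.1231, ∠ ≈ 75.96°
pole (1 + j1000·1) = 1 + j1000 → |·| ≈ 1000, ∠ ≈ 89.94°
pole (1 + j1000·0.2) = 1 + j200 → |·| ≈ 200, ∠ ≈ 89.71°
pole (1 + j1000·0.001) = 1 + j1 → |·| ≈ 1.4142, ∠ ≈ 45.00°
|G| = 125 · 40.012 · 4.1231 / (1000 · 200 · 1.4142) ≈ 0.072909
Gain = 20 log₁₀(0.072909) ≈ -22.74 dB
∠G = (88.57° + 75.96°) − (89.94° + 89.71° + 45.00°) = -60.12°

At ω = 1258 rad/s:
zero (1 + j1258·0.04) = 1 + j50.32 → |·| ≈ 50.33, ∠ ≈ 88.86°
zero (1 + j1258·0.004) = 1 + j5.032 → |·| ≈ 5.1304, ∠ ≈ 78.76°
pole (1 + j1258·1) = 1 + j1258 → |·| ≈ 1258, ∠ ≈ 89.95°
pole (1 + j1258·0.2) = 1 + j251.6 → |·| ≈ 251.6, ∠ ≈ 89.77°
pole (1 + j1258·0.001) = 1 + j1.258 → |·| ≈ 1.607, ∠ ≈ 51.52°
|G| = 125 · 50.33 · 5.1304 / (1258 · 251.6 · 1.607) ≈ 0.063457
Gain = 20 log₁₀(0.063457) ≈ -23.95 dB
∠G = (88.86° + 78.76°) − (89.95° + 89.77° + 51.52°) = -63.62°

ω = 1000: -22.7 dB, -60.1°; ω = 1258: -24.0 dB, -63.6°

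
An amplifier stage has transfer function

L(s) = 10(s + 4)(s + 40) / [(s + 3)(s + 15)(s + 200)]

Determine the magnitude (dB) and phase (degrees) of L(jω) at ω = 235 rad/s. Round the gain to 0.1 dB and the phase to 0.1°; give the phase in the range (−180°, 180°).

-29.7 dB, -55.9°

At s = jω = j235:
zero (s+4): 4 + j235 → |·| = √(4²+235²) = √55241 ≈ 235.03, ∠ = arctan(235/4) ≈ 89.02°
zero (s+40): 40 + j235 → |·| = √(40²+235²) = √56825 ≈ 238.38, ∠ = arctan(235/40) ≈ 80.34°
pole (s+3): 3 + j235 → |·| = √(3²+235²) = √55234 ≈ 235.02, ∠ = arctan(235/3) ≈ 89.27°
pole (s+15): 15 + j235 → |·| = √(15²+235²) = √55450 ≈ 235.48, ∠ = arctan(235/15) ≈ 86.35°
pole (s+200): 200 + j235 → |·| = √(200²+235²) = √95225 ≈ 308.59, ∠ = arctan(235/200) ≈ 49.60°
|L| = 10 · 56026 / 1.7078e+07 ≈ 0.032806
Gain = 20 log₁₀(0.032806) ≈ -29.68 dB
∠L = 169.36° − 225.22° = -55.86°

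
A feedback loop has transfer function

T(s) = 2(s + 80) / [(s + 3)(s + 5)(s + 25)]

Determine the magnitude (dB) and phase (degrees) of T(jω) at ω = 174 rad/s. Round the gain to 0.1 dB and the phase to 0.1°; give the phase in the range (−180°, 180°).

-82.9 dB, 166.1°

At s = jω = j174:
zero (s+80): 80 + j174 → |·| = √(80²+174²) = √36676 ≈ 191.51, ∠ = arctan(174/80) ≈ 65.31°
pole (s+3): 3 + j174 → |·| = √(3²+174²) = √30285 ≈ 174.03, ∠ = arctan(174/3) ≈ 89.01°
pole (s+5): 5 + j174 → |·| = √(5²+174²) = √30301 ≈ 174.07, ∠ = arctan(174/5) ≈ 88.35°
pole (s+25): 25 + j174 → |·| = √(25²+174²) = √30901 ≈ 175.79, ∠ = arctan(174/25) ≈ 81.82°
|T| = 2 · 191.51 / 5.3253e+06 ≈ 7.1925e-05
Gain = 20 log₁₀(7.1925e-05) ≈ -82.86 dB
∠T = 65.31° − 259.18° = -193.87° ≡ 166.13° (principal value)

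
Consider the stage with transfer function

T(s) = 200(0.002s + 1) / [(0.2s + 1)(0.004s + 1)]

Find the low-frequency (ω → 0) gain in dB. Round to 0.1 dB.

T(0) = 200 · 1 / 1 = 200
20 log₁₀(200) ≈ 46.02 dB

46.0 dB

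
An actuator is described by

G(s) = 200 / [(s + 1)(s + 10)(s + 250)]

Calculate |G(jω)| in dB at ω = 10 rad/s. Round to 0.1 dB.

-45.0 dB

At s = jω = j10:
pole (s+1): 1 + j10 → |·| = √(1²+10²) = √101 ≈ 10.05, ∠ = arctan(10/1) ≈ 84.29°
pole (s+10): 10 + j10 → |·| = √(10²+10²) = √200 ≈ 14.142, ∠ = arctan(10/10) ≈ 45.00°
pole (s+250): 250 + j10 → |·| = √(250²+10²) = √62600 ≈ 250.2, ∠ = arctan(10/250) ≈ 2.29°
|G| = 200 / 35560 ≈ 0.0056243
Gain = 20 log₁₀(0.0056243) ≈ -45.00 dB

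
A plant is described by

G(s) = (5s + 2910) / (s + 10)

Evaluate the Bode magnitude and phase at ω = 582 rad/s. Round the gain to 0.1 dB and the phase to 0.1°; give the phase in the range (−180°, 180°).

Substitute s = j582:
Numerator: 5(j582) + 2910 = 2910 + j2910
Denominator: (j582) + 10 = 10 + j582
|N| = √(2910² + 2910²) ≈ 4115.4, ∠N ≈ 45.00°
|D| = √(10² + 582²) ≈ 582.09, ∠D ≈ 89.02°
|G| = 4115.4 / 582.09 ≈ 7.07
Gain = 20 log₁₀(7.07) ≈ 16.99 dB
∠G = 45.00° − 89.02° = -44.02°

17.0 dB, -44.0°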